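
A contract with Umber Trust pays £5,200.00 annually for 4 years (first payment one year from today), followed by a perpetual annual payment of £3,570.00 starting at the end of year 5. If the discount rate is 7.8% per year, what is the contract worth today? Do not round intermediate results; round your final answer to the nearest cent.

£51192.12

PV of 4-year annuity: £5,200.00 × [1 − (1+0.078)^−4] / 0.078 = 17300.01208
Perpetuity value at year 4: £3,570.00 / 0.078 = 45769.23077
PV of perpetuity: 45769.23077 / (1+0.078)^4 = 33892.10709
Total PV = 17300.01208 + 33892.10709 = 51192.11917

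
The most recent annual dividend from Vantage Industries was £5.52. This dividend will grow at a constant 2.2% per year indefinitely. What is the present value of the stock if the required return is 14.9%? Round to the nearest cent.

£44.42

D₁ = D₀ × (1 + g) = £5.52 × 1.022 = £5.6414
Growing perpetuity: P = D₁ / (r − g) = £5.6414 / (0.149 − 0.022) = £44.42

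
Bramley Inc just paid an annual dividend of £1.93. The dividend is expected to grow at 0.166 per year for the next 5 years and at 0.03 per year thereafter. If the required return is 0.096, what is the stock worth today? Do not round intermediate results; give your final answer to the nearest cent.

£52.71

D_1 = 2.25038
D_2 = 2.62394
D_3 = 3.05952
D_4 = 3.56740
D_5 = 4.15959
Terminal value at year 5: TV = D_5×(1+g_2)/(r−g_2) = 4.28437/0.066 = 64.91474
P_0 = D_1/(1+r)^1 + D_2/(1+r)^2 + D_3/(1+r)^3 + D_4/(1+r)^4 + D_5/(1+r)^5 + TV/(1+r)^5
    = 2.05327 + 2.18441 + 2.32392 + 2.47235 + 2.63025 + 41.04787 = 52.71206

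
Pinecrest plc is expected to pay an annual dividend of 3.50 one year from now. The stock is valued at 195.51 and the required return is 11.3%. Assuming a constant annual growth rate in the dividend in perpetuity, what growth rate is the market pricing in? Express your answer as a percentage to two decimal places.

P = D₁/(r−g) ⇒ g = r − D₁/P = 0.113 − 3.50/195.51 = 0.095098

9.51%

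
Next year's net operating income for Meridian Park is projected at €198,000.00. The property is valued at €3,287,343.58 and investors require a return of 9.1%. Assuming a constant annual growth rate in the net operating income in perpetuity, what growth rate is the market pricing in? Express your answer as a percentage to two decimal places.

P = D₁/(r−g) ⇒ g = r − D₁/P = 0.091 − €198,000.00/€3,287,343.58 = 0.030769

3.08%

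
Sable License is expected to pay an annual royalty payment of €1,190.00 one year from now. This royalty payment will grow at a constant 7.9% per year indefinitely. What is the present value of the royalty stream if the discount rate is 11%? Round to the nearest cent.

€38387.10

Growing perpetuity: P = D₁ / (r − g) = €1,190.0000 / (0.11 − 0.079) = €38,387.10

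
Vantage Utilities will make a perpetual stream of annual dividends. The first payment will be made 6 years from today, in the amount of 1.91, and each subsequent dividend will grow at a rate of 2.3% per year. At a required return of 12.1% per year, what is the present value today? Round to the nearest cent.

Value at end of year 5: C₁ / (r − g) = 1.91 / (0.121 − 0.023) = 19.4898
Discount to today: PV = 19.4898 / (1 + 0.121)^5 = 19.4898 / 1.770223 = 11.01

11.01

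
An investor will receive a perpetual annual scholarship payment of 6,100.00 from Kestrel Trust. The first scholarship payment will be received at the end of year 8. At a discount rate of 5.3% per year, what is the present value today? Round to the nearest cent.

80178.03

Value at end of year 7: C / r = 6,100.00 / 0.053 = 115,094.3396
Discount to today: PV = 115,094.3396 / (1 + 0.053)^7 = 115,094.3396 / 1.435485 = 80,178.03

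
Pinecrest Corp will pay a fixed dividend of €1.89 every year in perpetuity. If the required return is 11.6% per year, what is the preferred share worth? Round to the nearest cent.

€16.29

Level perpetuity: PV = C / r = €1.89 / 0.116 = €16.29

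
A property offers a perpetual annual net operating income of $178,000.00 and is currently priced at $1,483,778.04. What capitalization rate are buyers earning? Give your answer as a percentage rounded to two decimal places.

12.00%

P = C/r ⇒ r = C/P = $178,000.00/$1,483,778.04 = 0.119964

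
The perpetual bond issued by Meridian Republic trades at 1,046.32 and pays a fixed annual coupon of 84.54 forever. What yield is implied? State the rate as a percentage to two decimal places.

8.08%

P = C/r ⇒ r = C/P = 84.54/1,046.32 = 0.080797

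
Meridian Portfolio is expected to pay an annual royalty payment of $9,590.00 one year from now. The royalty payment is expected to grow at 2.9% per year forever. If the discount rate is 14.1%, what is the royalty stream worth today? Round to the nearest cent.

$85625.00

Growing perpetuity: P = D₁ / (r − g) = $9,590.0000 / (0.141 − 0.029) = $85,625.00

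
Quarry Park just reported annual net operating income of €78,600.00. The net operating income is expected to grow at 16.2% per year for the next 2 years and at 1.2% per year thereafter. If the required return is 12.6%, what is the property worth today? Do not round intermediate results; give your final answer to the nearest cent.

D_1 = 91333.20000
D_2 = 106129.17840
Terminal value at year 2: TV = D_2×(1+g_2)/(r−g_2) = 107402.72854/0.114 = 942129.19773
P_0 = D_1/(1+r)^1 + D_2/(1+r)^2 + TV/(1+r)^2
    = 81112.96625 + 83706.27601 + 743076.76597 = 907896.00823

€907896.01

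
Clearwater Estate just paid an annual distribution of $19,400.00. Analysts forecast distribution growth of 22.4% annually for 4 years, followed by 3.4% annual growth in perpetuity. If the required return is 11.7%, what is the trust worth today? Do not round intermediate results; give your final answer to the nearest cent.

$446514.17

D_1 = 23745.60000
D_2 = 29064.61440
D_3 = 35575.08803
D_4 = 43543.90774
Terminal value at year 4: TV = D_4×(1+g_2)/(r−g_2) = 45024.40061/0.083 = 542462.65791
P_0 = D_1/(1+r)^1 + D_2/(1+r)^2 + D_3/(1+r)^3 + D_4/(1+r)^4 + TV/(1+r)^4
    = 21258.37064 + 23294.75887 + 25526.21742 + 27971.43252 + 348463.38822 = 446514.16766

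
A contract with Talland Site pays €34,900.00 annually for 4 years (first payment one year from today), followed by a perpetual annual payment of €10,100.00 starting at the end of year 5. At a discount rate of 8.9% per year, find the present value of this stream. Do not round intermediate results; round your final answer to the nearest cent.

PV of 4-year annuity: €34,900.00 × [1 − (1+0.089)^−4] / 0.089 = 113314.84531
Perpetuity value at year 4: €10,100.00 / 0.089 = 113483.14607
PV of perpetuity: 113483.14607 / (1+0.089)^4 = 80690.02465
Total PV = 113314.84531 + 80690.02465 = 194004.86996

€194004.87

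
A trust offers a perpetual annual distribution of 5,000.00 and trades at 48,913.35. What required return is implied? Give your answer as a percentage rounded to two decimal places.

P = C/r ⇒ r = C/P = 5,000.00/48,913.35 = 0.102222

10.22%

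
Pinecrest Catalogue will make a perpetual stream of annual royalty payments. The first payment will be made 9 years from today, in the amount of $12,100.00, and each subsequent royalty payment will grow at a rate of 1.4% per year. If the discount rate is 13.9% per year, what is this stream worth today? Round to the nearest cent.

$34173.19

Value at end of year 8: C₁ / (r − g) = $12,100.00 / (0.139 − 0.014) = $96,800.0000
Discount to today: PV = $96,800.0000 / (1 + 0.139)^8 = $96,800.0000 / 2.832630 = $34,173.19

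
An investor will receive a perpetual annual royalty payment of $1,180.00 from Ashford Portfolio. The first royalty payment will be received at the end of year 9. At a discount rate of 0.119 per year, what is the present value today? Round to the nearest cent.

Value at end of year 8: C / r = $1,180.00 / 0.119 = $9,915.9664
Discount to today: PV = $9,915.9664 / (1 + 0.119)^8 = $9,915.9664 / 2.458333 = $4,033.61

$4033.61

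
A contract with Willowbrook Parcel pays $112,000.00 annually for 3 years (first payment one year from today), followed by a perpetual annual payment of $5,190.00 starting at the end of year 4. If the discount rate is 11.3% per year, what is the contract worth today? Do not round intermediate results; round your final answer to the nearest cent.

PV of 3-year annuity: $112,000.00 × [1 − (1+0.113)^−3] / 0.113 = 272274.27456
Perpetuity value at year 3: $5,190.00 / 0.113 = 45929.20354
PV of perpetuity: 45929.20354 / (1+0.113)^3 = 33312.20814
Total PV = 272274.27456 + 33312.20814 = 305586.48269

$305586.48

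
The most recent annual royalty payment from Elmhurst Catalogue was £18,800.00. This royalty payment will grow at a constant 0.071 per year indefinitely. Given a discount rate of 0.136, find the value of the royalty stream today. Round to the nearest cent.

D₁ = D₀ × (1 + g) = £18,800.00 × 1.071 = £20,134.8000
Growing perpetuity: P = D₁ / (r − g) = £20,134.8000 / (0.136 − 0.071) = £309,766.15

£309766.15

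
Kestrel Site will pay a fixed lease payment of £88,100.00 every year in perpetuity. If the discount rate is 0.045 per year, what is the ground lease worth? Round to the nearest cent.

Level perpetuity: PV = C / r = £88,100.00 / 0.045 = £1,957,777.78

£1957777.78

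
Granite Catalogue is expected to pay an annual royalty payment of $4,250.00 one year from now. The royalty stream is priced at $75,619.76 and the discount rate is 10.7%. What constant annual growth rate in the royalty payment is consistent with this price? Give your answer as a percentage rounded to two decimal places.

5.08%

P = D₁/(r−g) ⇒ g = r − D₁/P = 0.107 − $4,250.00/$75,619.76 = 0.050798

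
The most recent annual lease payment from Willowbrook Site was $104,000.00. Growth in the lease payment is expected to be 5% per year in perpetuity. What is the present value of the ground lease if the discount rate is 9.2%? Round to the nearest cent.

D₁ = D₀ × (1 + g) = $104,000.00 × 1.05 = $109,200.0000
Growing perpetuity: P = D₁ / (r − g) = $109,200.0000 / (0.092 − 0.05) = $2,600,000.00

$2600000.00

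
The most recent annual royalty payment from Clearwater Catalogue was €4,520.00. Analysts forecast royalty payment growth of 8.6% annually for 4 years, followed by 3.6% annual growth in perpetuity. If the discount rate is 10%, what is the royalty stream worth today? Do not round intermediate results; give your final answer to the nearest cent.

€87025.12

D_1 = 4908.72000
D_2 = 5330.86992
D_3 = 5789.32473
D_4 = 6287.20666
Terminal value at year 4: TV = D_4×(1+g_2)/(r−g_2) = 6513.54610/0.064 = 101774.15781
P_0 = D_1/(1+r)^1 + D_2/(1+r)^2 + D_3/(1+r)^3 + D_4/(1+r)^4 + TV/(1+r)^4
    = 4462.47273 + 4405.67762 + 4349.60536 + 4294.24675 + 69513.11919 = 87025.12165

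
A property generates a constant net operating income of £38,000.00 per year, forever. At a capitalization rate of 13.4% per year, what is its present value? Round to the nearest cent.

£283582.09

Level perpetuity: PV = C / r = £38,000.00 / 0.134 = £283,582.09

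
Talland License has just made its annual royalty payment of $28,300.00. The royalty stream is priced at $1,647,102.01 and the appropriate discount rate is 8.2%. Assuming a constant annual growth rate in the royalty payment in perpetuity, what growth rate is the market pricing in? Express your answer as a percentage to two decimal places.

P = D₀(1+g)/(r−g) ⇒ P(r−g) = D₀(1+g) ⇒ g(P+D₀) = P·r − D₀
g = (P·r − D₀)/(P + D₀) = ($1,647,102.01×0.082 − $28,300.00) / ($1,647,102.01 + $28,300.00) = 0.063723

6.37%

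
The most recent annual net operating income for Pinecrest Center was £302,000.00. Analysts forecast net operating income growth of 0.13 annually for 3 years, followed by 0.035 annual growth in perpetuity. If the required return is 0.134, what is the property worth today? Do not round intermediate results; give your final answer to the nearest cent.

D_1 = 341260.00000
D_2 = 385623.80000
D_3 = 435754.89400
Terminal value at year 3: TV = D_3×(1+g_2)/(r−g_2) = 451006.31529/0.099 = 4555619.34636
P_0 = D_1/(1+r)^1 + D_2/(1+r)^2 + D_3/(1+r)^3 + TV/(1+r)^3
    = 300934.74427 + 299873.24605 + 298815.49210 + 3123980.14466 = 4023603.62707

£4023603.63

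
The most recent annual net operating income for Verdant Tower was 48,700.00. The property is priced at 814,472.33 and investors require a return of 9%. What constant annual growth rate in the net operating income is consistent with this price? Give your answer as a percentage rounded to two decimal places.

2.85%

P = D₀(1+g)/(r−g) ⇒ P(r−g) = D₀(1+g) ⇒ g(P+D₀) = P·r − D₀
g = (P·r − D₀)/(P + D₀) = (814,472.33×0.09 − 48,700.00) / (814,472.33 + 48,700.00) = 0.028502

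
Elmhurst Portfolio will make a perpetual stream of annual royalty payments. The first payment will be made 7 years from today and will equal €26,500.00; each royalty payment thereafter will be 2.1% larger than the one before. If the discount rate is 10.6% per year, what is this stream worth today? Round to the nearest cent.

€170331.98

Value at end of year 6: C₁ / (r − g) = €26,500.00 / (0.106 − 0.021) = €311,764.7059
Discount to today: PV = €311,764.7059 / (1 + 0.106)^6 = €311,764.7059 / 1.830336 = €170,331.98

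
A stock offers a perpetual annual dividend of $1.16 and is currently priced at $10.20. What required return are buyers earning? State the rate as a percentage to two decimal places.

P = C/r ⇒ r = C/P = $1.16/$10.20 = 0.113725

11.37%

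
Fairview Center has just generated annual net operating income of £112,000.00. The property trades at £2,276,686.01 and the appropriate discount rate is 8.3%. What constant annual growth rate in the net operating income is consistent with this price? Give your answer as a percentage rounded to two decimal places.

3.22%

P = D₀(1+g)/(r−g) ⇒ P(r−g) = D₀(1+g) ⇒ g(P+D₀) = P·r − D₀
g = (P·r − D₀)/(P + D₀) = (£2,276,686.01×0.083 − £112,000.00) / (£2,276,686.01 + £112,000.00) = 0.032221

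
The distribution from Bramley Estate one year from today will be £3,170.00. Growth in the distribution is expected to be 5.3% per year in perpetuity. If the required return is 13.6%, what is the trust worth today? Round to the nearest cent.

Growing perpetuity: P = D₁ / (r − g) = £3,170.0000 / (0.136 − 0.053) = £38,192.77

£38192.77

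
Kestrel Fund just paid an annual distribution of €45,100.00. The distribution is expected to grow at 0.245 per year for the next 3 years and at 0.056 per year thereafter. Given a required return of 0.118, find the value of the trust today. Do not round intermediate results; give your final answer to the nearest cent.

€1229227.86

D_1 = 56149.50000
D_2 = 69906.12750
D_3 = 87033.12874
Terminal value at year 3: TV = D_3×(1+g_2)/(r−g_2) = 91906.98395/0.062 = 1482370.70882
P_0 = D_1/(1+r)^1 + D_2/(1+r)^2 + D_3/(1+r)^3 + TV/(1+r)^3
    = 50223.16637 + 55928.30244 + 62281.51748 + 1060794.87831 = 1229227.86460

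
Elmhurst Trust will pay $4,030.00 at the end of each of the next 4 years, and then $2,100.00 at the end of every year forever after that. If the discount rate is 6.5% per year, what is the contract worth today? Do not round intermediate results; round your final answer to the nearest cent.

$38919.48

PV of 4-year annuity: $4,030.00 × [1 − (1+0.065)^−4] / 0.065 = 13805.96836
Perpetuity value at year 4: $2,100.00 / 0.065 = 32307.69231
PV of perpetuity: 32307.69231 / (1+0.065)^4 = 25113.51524
Total PV = 13805.96836 + 25113.51524 = 38919.48361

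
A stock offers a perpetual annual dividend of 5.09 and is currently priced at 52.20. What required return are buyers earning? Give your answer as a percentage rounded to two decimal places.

P = C/r ⇒ r = C/P = 5.09/52.20 = 0.097510

9.75%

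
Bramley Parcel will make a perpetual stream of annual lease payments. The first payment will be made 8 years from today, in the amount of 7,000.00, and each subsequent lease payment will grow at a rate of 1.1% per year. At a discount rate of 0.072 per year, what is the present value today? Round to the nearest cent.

70535.01

Value at end of year 7: C₁ / (r − g) = 7,000.00 / (0.072 − 0.011) = 114,754.0984
Discount to today: PV = 114,754.0984 / (1 + 0.072)^7 = 114,754.0984 / 1.626910 = 70,535.01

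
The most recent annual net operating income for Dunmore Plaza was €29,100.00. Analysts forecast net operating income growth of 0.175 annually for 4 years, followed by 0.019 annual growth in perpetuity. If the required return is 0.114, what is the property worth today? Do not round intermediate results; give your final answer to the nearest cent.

€519557.45

D_1 = 34192.50000
D_2 = 40176.18750
D_3 = 47207.02031
D_4 = 55468.24887
Terminal value at year 4: TV = D_4×(1+g_2)/(r−g_2) = 56522.14560/0.095 = 594969.95364
P_0 = D_1/(1+r)^1 + D_2/(1+r)^2 + D_3/(1+r)^3 + D_4/(1+r)^4 + TV/(1+r)^4
    = 30693.44704 + 32374.14746 + 34146.87905 + 36016.68123 + 386326.29653 = 519557.45130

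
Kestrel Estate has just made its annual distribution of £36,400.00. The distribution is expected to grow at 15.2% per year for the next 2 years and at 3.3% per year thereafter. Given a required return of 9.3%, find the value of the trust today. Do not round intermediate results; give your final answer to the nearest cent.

£774970.32

D_1 = 41932.80000
D_2 = 48306.58560
Terminal value at year 2: TV = D_2×(1+g_2)/(r−g_2) = 49900.70292/0.06 = 831678.38208
P_0 = D_1/(1+r)^1 + D_2/(1+r)^2 + TV/(1+r)^2
    = 38364.86734 + 40435.79796 + 696169.65492 = 774970.32022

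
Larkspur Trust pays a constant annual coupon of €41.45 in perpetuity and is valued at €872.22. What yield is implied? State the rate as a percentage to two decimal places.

P = C/r ⇒ r = C/P = €41.45/€872.22 = 0.047522

4.75%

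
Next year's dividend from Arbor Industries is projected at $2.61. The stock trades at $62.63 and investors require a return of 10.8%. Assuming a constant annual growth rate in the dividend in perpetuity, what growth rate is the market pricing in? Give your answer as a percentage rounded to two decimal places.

P = D₁/(r−g) ⇒ g = r − D₁/P = 0.108 − $2.61/$62.63 = 0.066327

6.63%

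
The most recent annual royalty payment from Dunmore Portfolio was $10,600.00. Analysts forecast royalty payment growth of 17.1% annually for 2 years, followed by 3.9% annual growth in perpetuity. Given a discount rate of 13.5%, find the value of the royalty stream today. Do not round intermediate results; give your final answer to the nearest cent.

D_1 = 12412.60000
D_2 = 14535.15460
Terminal value at year 2: TV = D_2×(1+g_2)/(r−g_2) = 15102.02563/0.096 = 157312.76697
P_0 = D_1/(1+r)^1 + D_2/(1+r)^2 + TV/(1+r)^2
    = 10936.21145 + 11283.08688 + 122115.90908 = 144335.20742

$144335.21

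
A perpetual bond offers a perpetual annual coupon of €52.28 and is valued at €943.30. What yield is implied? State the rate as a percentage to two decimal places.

P = C/r ⇒ r = C/P = €52.28/€943.30 = 0.055422

5.54%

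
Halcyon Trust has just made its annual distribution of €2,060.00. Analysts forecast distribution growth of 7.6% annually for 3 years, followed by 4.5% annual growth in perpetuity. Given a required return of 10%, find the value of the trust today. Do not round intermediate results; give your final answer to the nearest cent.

D_1 = 2216.56000
D_2 = 2385.01856
D_3 = 2566.27997
Terminal value at year 3: TV = D_3×(1+g_2)/(r−g_2) = 2681.76257/0.055 = 48759.31944
P_0 = D_1/(1+r)^1 + D_2/(1+r)^2 + D_3/(1+r)^3 + TV/(1+r)^3
    = 2015.05455 + 1971.08972 + 1928.08413 + 36633.59838 = 42547.82677

€42547.83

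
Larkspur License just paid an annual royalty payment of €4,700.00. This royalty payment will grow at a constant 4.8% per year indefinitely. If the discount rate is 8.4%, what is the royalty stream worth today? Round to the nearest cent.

D₁ = D₀ × (1 + g) = €4,700.00 × 1.048 = €4,925.6000
Growing perpetuity: P = D₁ / (r − g) = €4,925.6000 / (0.084 − 0.048) = €136,822.22

€136822.22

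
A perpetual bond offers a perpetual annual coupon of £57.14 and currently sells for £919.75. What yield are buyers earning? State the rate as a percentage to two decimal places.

P = C/r ⇒ r = C/P = £57.14/£919.75 = 0.062126

6.21%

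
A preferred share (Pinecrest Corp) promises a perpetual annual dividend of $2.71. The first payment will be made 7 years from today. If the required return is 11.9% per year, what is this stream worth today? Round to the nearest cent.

Value at end of year 6: C / r = $2.71 / 0.119 = $22.7731
Discount to today: PV = $22.7731 / (1 + 0.119)^6 = $22.7731 / 1.963272 = $11.60

$11.60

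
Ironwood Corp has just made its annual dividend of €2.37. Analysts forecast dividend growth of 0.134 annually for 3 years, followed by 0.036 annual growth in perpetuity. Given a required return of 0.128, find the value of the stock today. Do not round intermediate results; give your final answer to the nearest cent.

D_1 = 2.68758
D_2 = 3.04772
D_3 = 3.45611
Terminal value at year 3: TV = D_3×(1+g_2)/(r−g_2) = 3.58053/0.092 = 38.91880
P_0 = D_1/(1+r)^1 + D_2/(1+r)^2 + D_3/(1+r)^3 + TV/(1+r)^3
    = 2.38261 + 2.39528 + 2.40802 + 27.11641 = 34.30231

€34.30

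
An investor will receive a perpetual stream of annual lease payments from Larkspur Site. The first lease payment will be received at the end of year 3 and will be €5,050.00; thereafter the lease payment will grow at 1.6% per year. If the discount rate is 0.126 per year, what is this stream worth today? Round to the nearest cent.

€36209.45

Value at end of year 2: C₁ / (r − g) = €5,050.00 / (0.126 − 0.016) = €45,909.0909
Discount to today: PV = €45,909.0909 / (1 + 0.126)^2 = €45,909.0909 / 1.267876 = €36,209.45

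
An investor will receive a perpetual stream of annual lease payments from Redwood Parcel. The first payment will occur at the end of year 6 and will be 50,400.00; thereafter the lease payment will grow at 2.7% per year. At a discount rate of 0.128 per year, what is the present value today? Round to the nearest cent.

273252.20

Value at end of year 5: C₁ / (r − g) = 50,400.00 / (0.128 − 0.027) = 499,009.9010
Discount to today: PV = 499,009.9010 / (1 + 0.128)^5 = 499,009.9010 / 1.826188 = 273,252.20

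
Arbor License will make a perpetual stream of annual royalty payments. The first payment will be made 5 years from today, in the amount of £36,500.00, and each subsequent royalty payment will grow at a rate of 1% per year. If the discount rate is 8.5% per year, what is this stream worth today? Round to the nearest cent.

£351166.15

Value at end of year 4: C₁ / (r − g) = £36,500.00 / (0.085 − 0.01) = £486,666.6667
Discount to today: PV = £486,666.6667 / (1 + 0.085)^4 = £486,666.6667 / 1.385859 = £351,166.15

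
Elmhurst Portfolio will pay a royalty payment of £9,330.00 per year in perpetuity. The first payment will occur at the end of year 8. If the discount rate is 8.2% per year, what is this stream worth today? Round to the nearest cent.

Value at end of year 7: C / r = £9,330.00 / 0.082 = £113,780.4878
Discount to today: PV = £113,780.4878 / (1 + 0.082)^7 = £113,780.4878 / 1.736164 = £65,535.55

£65535.55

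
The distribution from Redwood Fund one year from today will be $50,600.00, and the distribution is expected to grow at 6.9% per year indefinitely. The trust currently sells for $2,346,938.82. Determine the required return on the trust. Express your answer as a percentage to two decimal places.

9.06%

P = D₁/(r − g) ⇒ r = D₁/P + g = $50,600.0000/$2,346,938.82 + 0.069 = 0.021560 + 0.069 = 0.090560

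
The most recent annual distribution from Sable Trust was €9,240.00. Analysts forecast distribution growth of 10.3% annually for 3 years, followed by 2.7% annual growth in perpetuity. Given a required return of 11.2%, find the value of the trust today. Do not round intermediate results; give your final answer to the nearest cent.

D_1 = 10191.72000
D_2 = 11241.46716
D_3 = 12399.33828
Terminal value at year 3: TV = D_3×(1+g_2)/(r−g_2) = 12734.12041/0.085 = 149813.18131
P_0 = D_1/(1+r)^1 + D_2/(1+r)^2 + D_3/(1+r)^3 + TV/(1+r)^3
    = 9165.21583 + 9091.03692 + 9017.45839 + 108952.11485 = 136225.82599

€136225.83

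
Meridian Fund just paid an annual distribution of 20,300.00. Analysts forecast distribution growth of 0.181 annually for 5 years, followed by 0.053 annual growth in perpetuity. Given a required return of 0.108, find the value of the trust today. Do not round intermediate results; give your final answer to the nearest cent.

D_1 = 23974.30000
D_2 = 28313.64830
D_3 = 33438.41864
D_4 = 39490.77242
D_5 = 46638.60222
Terminal value at year 5: TV = D_5×(1+g_2)/(r−g_2) = 49110.44814/0.055 = 892917.23894
P_0 = D_1/(1+r)^1 + D_2/(1+r)^2 + D_3/(1+r)^3 + D_4/(1+r)^4 + D_5/(1+r)^5 + TV/(1+r)^5
    = 21637.45487 + 23063.02726 + 24582.52274 + 26202.12938 + 27928.44296 + 534702.73524 = 658116.31245

658116.31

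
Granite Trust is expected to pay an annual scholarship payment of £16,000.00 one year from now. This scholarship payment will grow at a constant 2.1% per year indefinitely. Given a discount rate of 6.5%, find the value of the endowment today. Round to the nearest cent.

£363636.36

Growing perpetuity: P = D₁ / (r − g) = £16,000.0000 / (0.065 − 0.021) = £363,636.36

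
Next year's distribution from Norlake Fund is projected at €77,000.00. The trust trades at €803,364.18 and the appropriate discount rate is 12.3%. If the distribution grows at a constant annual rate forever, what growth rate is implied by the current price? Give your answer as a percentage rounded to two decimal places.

P = D₁/(r−g) ⇒ g = r − D₁/P = 0.123 − €77,000.00/€803,364.18 = 0.027153

2.72%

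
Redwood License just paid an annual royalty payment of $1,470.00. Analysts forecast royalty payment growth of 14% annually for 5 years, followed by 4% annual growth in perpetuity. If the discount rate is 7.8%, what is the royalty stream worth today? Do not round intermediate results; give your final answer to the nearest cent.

D_1 = 1675.80000
D_2 = 1910.41200
D_3 = 2177.86968
D_4 = 2482.77144
D_5 = 2830.35944
Terminal value at year 5: TV = D_5×(1+g_2)/(r−g_2) = 2943.57381/0.038 = 77462.46878
P_0 = D_1/(1+r)^1 + D_2/(1+r)^2 + D_3/(1+r)^3 + D_4/(1+r)^4 + D_5/(1+r)^5 + TV/(1+r)^5
    = 1554.54545 + 1643.95345 + 1738.50365 + 1838.49180 + 1944.23066 + 53210.52328 = 61930.24829

$61930.25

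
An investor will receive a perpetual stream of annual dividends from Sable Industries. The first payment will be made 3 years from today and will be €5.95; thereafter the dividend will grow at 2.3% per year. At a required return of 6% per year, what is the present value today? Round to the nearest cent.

€143.12

Value at end of year 2: C₁ / (r − g) = €5.95 / (0.06 − 0.023) = €160.8108
Discount to today: PV = €160.8108 / (1 + 0.06)^2 = €160.8108 / 1.123600 = €143.12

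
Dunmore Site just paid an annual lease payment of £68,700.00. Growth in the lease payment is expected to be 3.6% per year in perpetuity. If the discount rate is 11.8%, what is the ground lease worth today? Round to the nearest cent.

£867965.85

D₁ = D₀ × (1 + g) = £68,700.00 × 1.036 = £71,173.2000
Growing perpetuity: P = D₁ / (r − g) = £71,173.2000 / (0.118 − 0.036) = £867,965.85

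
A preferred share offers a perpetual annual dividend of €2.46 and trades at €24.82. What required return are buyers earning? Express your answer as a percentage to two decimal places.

P = C/r ⇒ r = C/P = €2.46/€24.82 = 0.099114

9.91%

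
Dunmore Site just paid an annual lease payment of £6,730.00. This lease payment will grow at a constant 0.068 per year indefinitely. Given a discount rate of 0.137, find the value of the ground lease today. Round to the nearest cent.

D₁ = D₀ × (1 + g) = £6,730.00 × 1.068 = £7,187.6400
Growing perpetuity: P = D₁ / (r − g) = £7,187.6400 / (0.137 − 0.068) = £104,168.70

£104168.70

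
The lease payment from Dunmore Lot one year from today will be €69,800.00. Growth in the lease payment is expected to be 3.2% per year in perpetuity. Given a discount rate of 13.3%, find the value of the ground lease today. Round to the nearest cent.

Growing perpetuity: P = D₁ / (r − g) = €69,800.0000 / (0.133 − 0.032) = €691,089.11

€691089.11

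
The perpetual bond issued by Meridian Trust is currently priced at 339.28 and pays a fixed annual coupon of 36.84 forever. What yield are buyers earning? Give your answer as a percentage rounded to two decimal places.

10.86%

P = C/r ⇒ r = C/P = 36.84/339.28 = 0.108583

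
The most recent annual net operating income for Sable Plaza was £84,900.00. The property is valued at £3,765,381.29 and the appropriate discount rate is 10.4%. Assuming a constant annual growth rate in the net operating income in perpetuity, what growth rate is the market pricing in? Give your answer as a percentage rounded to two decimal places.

7.97%

P = D₀(1+g)/(r−g) ⇒ P(r−g) = D₀(1+g) ⇒ g(P+D₀) = P·r − D₀
g = (P·r − D₀)/(P + D₀) = (£3,765,381.29×0.104 − £84,900.00) / (£3,765,381.29 + £84,900.00) = 0.079656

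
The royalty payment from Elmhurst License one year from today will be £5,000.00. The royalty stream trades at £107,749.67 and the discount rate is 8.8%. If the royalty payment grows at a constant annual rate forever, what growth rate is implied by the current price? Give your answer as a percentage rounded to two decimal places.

P = D₁/(r−g) ⇒ g = r − D₁/P = 0.088 − £5,000.00/£107,749.67 = 0.041596

4.16%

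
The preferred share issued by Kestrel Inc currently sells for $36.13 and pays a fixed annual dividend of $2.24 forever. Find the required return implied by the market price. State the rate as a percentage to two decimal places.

P = C/r ⇒ r = C/P = $2.24/$36.13 = 0.061998

6.20%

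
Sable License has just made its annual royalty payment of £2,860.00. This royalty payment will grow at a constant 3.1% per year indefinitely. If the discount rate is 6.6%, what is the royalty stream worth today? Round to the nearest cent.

D₁ = D₀ × (1 + g) = £2,860.00 × 1.031 = £2,948.6600
Growing perpetuity: P = D₁ / (r − g) = £2,948.6600 / (0.066 − 0.031) = £84,247.43

£84247.43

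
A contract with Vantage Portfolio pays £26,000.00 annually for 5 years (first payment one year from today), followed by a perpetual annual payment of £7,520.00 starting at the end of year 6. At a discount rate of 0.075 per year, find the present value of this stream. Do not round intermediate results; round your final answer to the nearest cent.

£175034.62

PV of 5-year annuity: £26,000.00 × [1 − (1+0.075)^−5] / 0.075 = 105193.00745
Perpetuity value at year 5: £7,520.00 / 0.075 = 100266.66667
PV of perpetuity: 100266.66667 / (1+0.075)^5 = 69841.61220
Total PV = 105193.00745 + 69841.61220 = 175034.61966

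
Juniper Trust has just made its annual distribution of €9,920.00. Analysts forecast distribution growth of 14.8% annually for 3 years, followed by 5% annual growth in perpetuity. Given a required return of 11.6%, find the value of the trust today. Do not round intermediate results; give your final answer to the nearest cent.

€203286.45

D_1 = 11388.16000
D_2 = 13073.60768
D_3 = 15008.50162
Terminal value at year 3: TV = D_3×(1+g_2)/(r−g_2) = 15758.92670/0.066 = 238771.61663
P_0 = D_1/(1+r)^1 + D_2/(1+r)^2 + D_3/(1+r)^3 + TV/(1+r)^3
    = 10204.44444 + 10497.04500 + 10798.03554 + 171786.92904 = 203286.45403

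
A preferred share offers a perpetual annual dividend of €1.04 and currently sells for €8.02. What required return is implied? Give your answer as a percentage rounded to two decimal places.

P = C/r ⇒ r = C/P = €1.04/€8.02 = 0.129676

12.97%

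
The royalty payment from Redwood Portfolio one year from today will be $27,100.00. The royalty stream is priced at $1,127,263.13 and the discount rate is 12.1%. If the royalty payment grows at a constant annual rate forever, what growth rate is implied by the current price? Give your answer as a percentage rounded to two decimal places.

9.70%

P = D₁/(r−g) ⇒ g = r − D₁/P = 0.121 − $27,100.00/$1,127,263.13 = 0.096959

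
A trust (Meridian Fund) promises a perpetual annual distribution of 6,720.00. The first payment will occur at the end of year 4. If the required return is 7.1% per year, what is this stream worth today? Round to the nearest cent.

Value at end of year 3: C / r = 6,720.00 / 0.071 = 94,647.8873
Discount to today: PV = 94,647.8873 / (1 + 0.071)^3 = 94,647.8873 / 1.228481 = 77,044.65

77044.65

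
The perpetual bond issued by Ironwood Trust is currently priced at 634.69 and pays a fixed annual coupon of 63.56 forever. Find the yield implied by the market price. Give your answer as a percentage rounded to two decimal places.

10.01%

P = C/r ⇒ r = C/P = 63.56/634.69 = 0.100143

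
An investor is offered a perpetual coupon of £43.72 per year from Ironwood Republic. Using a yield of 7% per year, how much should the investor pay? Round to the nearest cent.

£624.57

Level perpetuity: PV = C / r = £43.72 / 0.07 = £624.57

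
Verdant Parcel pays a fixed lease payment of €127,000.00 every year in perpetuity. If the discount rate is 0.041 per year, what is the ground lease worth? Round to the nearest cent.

€3097560.98

Level perpetuity: PV = C / r = €127,000.00 / 0.041 = €3,097,560.98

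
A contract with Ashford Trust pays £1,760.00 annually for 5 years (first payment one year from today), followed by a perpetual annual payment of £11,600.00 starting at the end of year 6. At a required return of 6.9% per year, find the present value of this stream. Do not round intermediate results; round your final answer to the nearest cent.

£127661.74

PV of 5-year annuity: £1,760.00 × [1 − (1+0.069)^−5] / 0.069 = 7235.71067
Perpetuity value at year 5: £11,600.00 / 0.069 = 168115.94203
PV of perpetuity: 168115.94203 / (1+0.069)^5 = 120426.03081
Total PV = 7235.71067 + 120426.03081 = 127661.74148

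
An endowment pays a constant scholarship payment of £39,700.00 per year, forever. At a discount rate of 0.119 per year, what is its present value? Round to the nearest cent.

Level perpetuity: PV = C / r = £39,700.00 / 0.119 = £333,613.45

£333613.45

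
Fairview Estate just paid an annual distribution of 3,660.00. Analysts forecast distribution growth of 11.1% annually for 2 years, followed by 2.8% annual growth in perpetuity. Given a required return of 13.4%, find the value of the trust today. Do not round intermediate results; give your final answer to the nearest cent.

D_1 = 4066.26000
D_2 = 4517.61486
Terminal value at year 2: TV = D_2×(1+g_2)/(r−g_2) = 4644.10808/0.106 = 43812.34034
P_0 = D_1/(1+r)^1 + D_2/(1+r)^2 + TV/(1+r)^2
    = 3585.76720 + 3513.04000 + 34069.85958 = 41168.66677

41168.67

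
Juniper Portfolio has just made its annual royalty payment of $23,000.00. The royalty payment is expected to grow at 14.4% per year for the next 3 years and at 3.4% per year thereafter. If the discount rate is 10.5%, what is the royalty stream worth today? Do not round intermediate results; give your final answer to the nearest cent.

$445676.53

D_1 = 26312.00000
D_2 = 30100.92800
D_3 = 34435.46163
Terminal value at year 3: TV = D_3×(1+g_2)/(r−g_2) = 35606.26733/0.071 = 501496.72292
P_0 = D_1/(1+r)^1 + D_2/(1+r)^2 + D_3/(1+r)^3 + TV/(1+r)^3
    = 23811.76471 + 24652.17993 + 25522.25687 + 371690.33244 = 445676.53394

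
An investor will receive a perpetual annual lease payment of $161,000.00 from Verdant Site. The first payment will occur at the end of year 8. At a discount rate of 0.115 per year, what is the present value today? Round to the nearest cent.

Value at end of year 7: C / r = $161,000.00 / 0.115 = $1,400,000.0000
Discount to today: PV = $1,400,000.0000 / (1 + 0.115)^7 = $1,400,000.0000 / 2.142516 = $653,437.36

$653437.36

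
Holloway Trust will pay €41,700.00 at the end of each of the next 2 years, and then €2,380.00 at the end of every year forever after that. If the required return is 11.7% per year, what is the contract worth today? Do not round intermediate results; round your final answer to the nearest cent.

PV of 2-year annuity: €41,700.00 × [1 − (1+0.117)^−2] / 0.117 = 70753.92987
Perpetuity value at year 2: €2,380.00 / 0.117 = 20341.88034
PV of perpetuity: 20341.88034 / (1+0.117)^2 = 16303.64646
Total PV = 70753.92987 + 16303.64646 = 87057.57632

€87057.58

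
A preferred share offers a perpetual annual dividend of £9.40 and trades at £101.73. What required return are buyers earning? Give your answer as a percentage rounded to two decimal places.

9.24%

P = C/r ⇒ r = C/P = £9.40/£101.73 = 0.092401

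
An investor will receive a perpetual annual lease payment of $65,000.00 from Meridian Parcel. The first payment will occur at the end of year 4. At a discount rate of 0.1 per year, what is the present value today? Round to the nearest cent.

Value at end of year 3: C / r = $65,000.00 / 0.1 = $650,000.0000
Discount to today: PV = $650,000.0000 / (1 + 0.1)^3 = $650,000.0000 / 1.331000 = $488,354.62

$488354.62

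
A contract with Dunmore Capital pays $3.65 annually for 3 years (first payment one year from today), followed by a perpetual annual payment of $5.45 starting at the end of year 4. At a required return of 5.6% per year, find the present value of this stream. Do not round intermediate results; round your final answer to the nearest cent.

PV of 3-year annuity: $3.65 × [1 − (1+0.056)^−3] / 0.056 = 9.82915
Perpetuity value at year 3: $5.45 / 0.056 = 97.32143
PV of perpetuity: 97.32143 / (1+0.056)^3 = 82.64503
Total PV = 9.82915 + 82.64503 = 92.47418

$92.47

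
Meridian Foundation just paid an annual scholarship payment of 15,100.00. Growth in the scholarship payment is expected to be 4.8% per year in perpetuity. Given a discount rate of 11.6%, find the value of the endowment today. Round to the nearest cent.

D₁ = D₀ × (1 + g) = 15,100.00 × 1.048 = 15,824.8000
Growing perpetuity: P = D₁ / (r − g) = 15,824.8000 / (0.116 − 0.048) = 232,717.65

232717.65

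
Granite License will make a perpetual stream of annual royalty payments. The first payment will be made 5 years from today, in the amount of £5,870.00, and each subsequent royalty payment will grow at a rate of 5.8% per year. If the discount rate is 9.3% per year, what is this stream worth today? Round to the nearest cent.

Value at end of year 4: C₁ / (r − g) = £5,870.00 / (0.093 − 0.058) = £167,714.2857
Discount to today: PV = £167,714.2857 / (1 + 0.093)^4 = £167,714.2857 / 1.427186 = £117,513.95

£117513.95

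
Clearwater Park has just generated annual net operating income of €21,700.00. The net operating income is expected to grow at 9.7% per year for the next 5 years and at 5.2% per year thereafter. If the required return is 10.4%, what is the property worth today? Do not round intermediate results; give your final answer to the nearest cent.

D_1 = 23804.90000
D_2 = 26113.97530
D_3 = 28647.03090
D_4 = 31425.79290
D_5 = 34474.09481
Terminal value at year 5: TV = D_5×(1+g_2)/(r−g_2) = 36266.74774/0.052 = 697437.45661
P_0 = D_1/(1+r)^1 + D_2/(1+r)^2 + D_3/(1+r)^3 + D_4/(1+r)^4 + D_5/(1+r)^5 + TV/(1+r)^5
    = 21562.40942 + 21425.69124 + 21289.83994 + 21154.85001 + 21020.71600 + 425265.25449 = 531718.76111

€531718.76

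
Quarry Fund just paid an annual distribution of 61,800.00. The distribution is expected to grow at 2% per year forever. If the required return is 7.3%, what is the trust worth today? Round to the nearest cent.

1189358.49

D₁ = D₀ × (1 + g) = 61,800.00 × 1.02 = 63,036.0000
Growing perpetuity: P = D₁ / (r − g) = 63,036.0000 / (0.073 − 0.02) = 1,189,358.49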